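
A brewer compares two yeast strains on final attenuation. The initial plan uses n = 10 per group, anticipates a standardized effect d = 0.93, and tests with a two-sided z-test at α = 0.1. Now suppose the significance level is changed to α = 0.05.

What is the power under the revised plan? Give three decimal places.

δ = d·√(n/2) = 0.93 × √(10/2) = 2.0795 (unchanged). New critical value: z_{0.025} = 1.960.
Revised power = Φ(δ − 1.960) + Φ(−δ − 1.960) = Φ(0.120) + Φ(-4.040) = 0.5476 + 0.0000 = 0.5476.

Power ≈ 0.548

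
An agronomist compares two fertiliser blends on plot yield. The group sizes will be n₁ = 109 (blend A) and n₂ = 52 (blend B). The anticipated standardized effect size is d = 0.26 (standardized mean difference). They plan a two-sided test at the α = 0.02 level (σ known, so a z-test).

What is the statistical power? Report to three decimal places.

Noncentrality parameter: δ = d / √(1/n₁ + 1/n₂) = 0.26 / √(1/109 + 1/52) = 1.5427
Critical value for a two-sided test at α = 0.02: z_{α/2} = 2.326.
Power = Φ(δ − 2.326) + Φ(−δ − 2.326) = Φ(-0.784) + Φ(-3.869) = 0.2166 + 0.0001 = 0.2167.

Power ≈ 0.217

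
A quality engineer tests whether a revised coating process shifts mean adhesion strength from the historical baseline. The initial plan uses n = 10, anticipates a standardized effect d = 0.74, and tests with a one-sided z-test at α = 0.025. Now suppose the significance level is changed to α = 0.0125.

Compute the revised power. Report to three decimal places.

δ = d·√n = 0.74 × √10 = 2.3401 (unchanged). New critical value: z_{0.0125} = 2.241.
Revised power = P(Z > 2.241 − δ) = Φ(0.099) = 0.5393.

Power ≈ 0.539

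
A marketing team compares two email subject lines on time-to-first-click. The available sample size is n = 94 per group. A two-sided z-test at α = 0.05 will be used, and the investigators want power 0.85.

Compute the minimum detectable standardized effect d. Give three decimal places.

d ≈ 0.437

Need Φ(δ − 1.960) = 0.85, so δ = 1.960 + 1.036 = 2.996.
(The second rejection-region term Φ(−δ − z_{α/2}) is negligible and dropped.)
δ = d·√(n/2) ⇒ d = δ/√(n/2) = 2.996/√(94/2) = 0.4371.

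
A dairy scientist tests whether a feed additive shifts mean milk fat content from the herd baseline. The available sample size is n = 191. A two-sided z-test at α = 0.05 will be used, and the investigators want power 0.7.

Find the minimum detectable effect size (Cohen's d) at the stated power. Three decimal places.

Required noncentrality: δ = z_{0.025} + z_{0.30} = 1.960 + 0.524 = 2.484.
(Lower-tail contribution to power is negligible for δ > 0.)
δ = d·√n ⇒ d = δ/√n = 2.484/√191 = 0.1798.

d ≈ 0.180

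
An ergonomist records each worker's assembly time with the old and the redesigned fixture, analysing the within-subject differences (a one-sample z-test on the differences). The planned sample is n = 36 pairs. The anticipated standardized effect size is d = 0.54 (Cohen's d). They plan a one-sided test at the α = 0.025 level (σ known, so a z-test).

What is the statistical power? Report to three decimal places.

Noncentrality parameter: δ = d·√n = 0.54 × √36 = 3.2400
One-sided α = 0.025 → critical value z_{0.025} = 1.960.
Power = Φ(δ − 1.960) = Φ(1.280) = 0.8997.

Power ≈ 0.900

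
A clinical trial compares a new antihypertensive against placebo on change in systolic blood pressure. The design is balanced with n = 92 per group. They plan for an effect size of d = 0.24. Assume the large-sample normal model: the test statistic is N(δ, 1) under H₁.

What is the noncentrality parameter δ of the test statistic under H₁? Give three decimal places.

δ = d·√(n/2) = 0.24 × √(92/2) = 1.6278

δ ≈ 1.628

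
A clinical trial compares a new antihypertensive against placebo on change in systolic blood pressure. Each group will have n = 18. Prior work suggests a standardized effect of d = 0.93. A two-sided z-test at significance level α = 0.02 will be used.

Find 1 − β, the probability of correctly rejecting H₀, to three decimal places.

Noncentrality parameter: δ = d·√(n/2) = 0.93 × √(18/2) = 2.7900
Critical value for a two-sided test at α = 0.02: z_{α/2} = 2.326.
Power = Φ(δ − 2.326) + Φ(−δ − 2.326) = Φ(0.464) + Φ(-5.116) = 0.6786 + 0.0000 = 0.6786.

Power ≈ 0.679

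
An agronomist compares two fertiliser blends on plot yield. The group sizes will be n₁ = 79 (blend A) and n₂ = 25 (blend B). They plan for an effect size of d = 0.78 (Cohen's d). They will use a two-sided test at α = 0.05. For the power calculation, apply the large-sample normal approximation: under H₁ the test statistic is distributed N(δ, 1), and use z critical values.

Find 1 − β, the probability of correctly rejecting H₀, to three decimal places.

Noncentrality parameter: δ = d / √(1/n₁ + 1/n₂) = 0.78 / √(1/79 + 1/25) = 3.3991
Two-sided α = 0.05 → critical value z_{0.025} = 1.960.
Power = Φ(δ − 1.960) + Φ(−δ − 1.960) = Φ(1.439) + Φ(-5.359) = 0.9249 + 0.0000 = 0.9249.

Power ≈ 0.925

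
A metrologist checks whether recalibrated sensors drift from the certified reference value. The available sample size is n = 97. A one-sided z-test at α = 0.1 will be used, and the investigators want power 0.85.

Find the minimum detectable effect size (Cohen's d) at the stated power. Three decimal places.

Required noncentrality: δ = z_{0.1} + z_{0.15} = 1.282 + 1.036 = 2.318.
δ = d·√n ⇒ d = δ/√n = 2.318/√97 = 0.2354.

d ≈ 0.235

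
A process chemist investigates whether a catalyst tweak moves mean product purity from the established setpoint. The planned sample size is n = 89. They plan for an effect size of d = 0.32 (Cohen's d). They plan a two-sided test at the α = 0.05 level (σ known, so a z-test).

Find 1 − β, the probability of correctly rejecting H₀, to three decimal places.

Power ≈ 0.855

Noncentrality parameter: δ = d·√n = 0.32 × √89 = 3.0189
Two-sided α = 0.05 → critical value z_{0.025} = 1.960.
Power = Φ(δ − 1.960) + Φ(−δ − 1.960) = Φ(1.059) + Φ(-4.979) = 0.8552 + 0.0000 = 0.8552.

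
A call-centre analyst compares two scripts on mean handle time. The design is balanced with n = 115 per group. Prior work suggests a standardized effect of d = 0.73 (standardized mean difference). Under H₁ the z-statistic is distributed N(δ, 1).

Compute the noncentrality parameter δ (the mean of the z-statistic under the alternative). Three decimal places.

δ ≈ 5.535

δ = d·√(n/2) = 0.73 × √(115/2) = 5.5355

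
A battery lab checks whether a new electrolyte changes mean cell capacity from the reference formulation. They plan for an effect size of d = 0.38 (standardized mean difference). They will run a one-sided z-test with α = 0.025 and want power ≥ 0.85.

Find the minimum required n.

n = 63

Set Φ(δ − 1.960) = 0.85; then δ − 1.960 = Φ⁻¹(0.85) = 1.036, giving δ = 2.996.
δ = d·√n ⇒ n = (δ/d)² = (2.996 / 0.38)² = 62.18.
Rounding up, n = 63.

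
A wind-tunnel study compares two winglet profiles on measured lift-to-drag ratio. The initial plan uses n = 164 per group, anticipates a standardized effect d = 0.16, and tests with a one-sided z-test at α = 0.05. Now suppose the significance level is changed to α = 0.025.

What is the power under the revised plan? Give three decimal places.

δ = d·√(n/2) = 0.16 × √(164/2) = 1.4489 (unchanged). New critical value: z_{0.025} = 1.960.
Revised power = P(Z > 1.960 − δ) = Φ(-0.511) = 0.3046.

Power ≈ 0.305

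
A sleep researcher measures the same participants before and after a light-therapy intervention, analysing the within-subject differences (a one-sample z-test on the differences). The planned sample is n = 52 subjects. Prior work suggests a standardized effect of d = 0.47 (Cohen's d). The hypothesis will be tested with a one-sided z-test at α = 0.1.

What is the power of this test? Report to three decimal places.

Noncentrality parameter: δ = d·√n = 0.47 × √52 = 3.3892
Critical value for a one-sided test at α = 0.1: z_α = 1.282.
Power = Φ(δ − 1.282) = Φ(2.108) = 0.9825.

Power ≈ 0.982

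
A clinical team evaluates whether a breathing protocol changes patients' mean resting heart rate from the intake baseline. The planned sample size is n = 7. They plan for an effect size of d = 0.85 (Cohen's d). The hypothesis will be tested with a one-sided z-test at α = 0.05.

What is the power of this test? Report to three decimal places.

Noncentrality parameter: λ = d·√n = 0.85 × √7 = 2.2489
Critical value for a one-sided test at α = 0.05: z_α = 1.645.
Power = P(Z > 1.645 − λ) = Φ(0.604) = 0.7271.

Power ≈ 0.727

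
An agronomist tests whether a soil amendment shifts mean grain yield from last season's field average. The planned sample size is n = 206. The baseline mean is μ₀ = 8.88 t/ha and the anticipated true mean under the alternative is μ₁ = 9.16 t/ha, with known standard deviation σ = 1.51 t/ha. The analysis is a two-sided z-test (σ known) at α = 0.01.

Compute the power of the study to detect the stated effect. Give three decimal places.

Power ≈ 0.534

Standardized effect: d = |μ₁ − μ₀| / σ = |9.16 − 8.88| / 1.51 = 0.1854
Noncentrality parameter: δ = d·√n = 0.1854 × √206 = 2.6614
Critical value for a two-sided test at α = 0.01: z_{α/2} = 2.576.
Power = Φ(δ − 2.576) + Φ(−δ − 2.576) = Φ(0.086) + Φ(-5.237) = 0.5341 + 0.0000 = 0.5341.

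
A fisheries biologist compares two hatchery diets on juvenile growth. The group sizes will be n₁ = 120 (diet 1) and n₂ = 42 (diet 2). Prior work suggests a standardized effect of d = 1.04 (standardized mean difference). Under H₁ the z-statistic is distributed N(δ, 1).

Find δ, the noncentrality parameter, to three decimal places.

δ ≈ 5.801

δ = d / √(1/n₁ + 1/n₂) = 1.04 / √(1/120 + 1/42) = 5.8008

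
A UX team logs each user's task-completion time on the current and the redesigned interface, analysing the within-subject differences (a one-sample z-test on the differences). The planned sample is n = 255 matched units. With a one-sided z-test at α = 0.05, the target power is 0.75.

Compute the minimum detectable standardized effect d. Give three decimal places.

d ≈ 0.145

Required noncentrality: δ = z_{0.05} + z_{0.25} = 1.645 + 0.674 = 2.319.
δ = d·√n ⇒ d = δ/√n = 2.319/√255 = 0.1452.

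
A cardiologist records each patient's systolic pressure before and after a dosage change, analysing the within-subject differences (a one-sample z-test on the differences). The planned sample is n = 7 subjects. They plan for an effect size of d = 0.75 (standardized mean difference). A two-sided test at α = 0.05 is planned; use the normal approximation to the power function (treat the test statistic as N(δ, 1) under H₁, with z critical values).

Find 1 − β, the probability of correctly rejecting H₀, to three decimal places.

Power ≈ 0.510

Noncentrality parameter: δ = d·√n = 0.75 × √7 = 1.9843
Two-sided α = 0.05 → critical value z_{0.025} = 1.960.
Power = Φ(δ − 1.960) + Φ(−δ − 1.960) = Φ(0.024) + Φ(-3.944) = 0.5097 + 0.0000 = 0.5098.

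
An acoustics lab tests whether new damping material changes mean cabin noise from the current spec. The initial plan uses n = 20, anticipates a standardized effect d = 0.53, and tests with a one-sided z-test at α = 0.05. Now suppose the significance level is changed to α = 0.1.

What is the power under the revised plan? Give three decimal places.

Power ≈ 0.862

δ = d·√n = 0.53 × √20 = 2.3702 (unchanged). New critical value: z_{0.1} = 1.282.
Revised power = P(Z > 1.282 − δ) = Φ(1.089) = 0.8619.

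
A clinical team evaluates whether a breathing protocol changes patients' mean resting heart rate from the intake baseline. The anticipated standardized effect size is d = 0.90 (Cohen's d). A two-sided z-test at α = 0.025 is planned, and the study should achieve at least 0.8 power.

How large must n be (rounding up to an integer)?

Set Φ(δ − 2.241) = 0.8; then δ − 2.241 = Φ⁻¹(0.8) = 0.842, giving δ = 3.083.
(Ignoring the negligible lower-tail rejection probability gives the usual closed-form inversion.)
δ = d·√n ⇒ n = (δ/d)² = (3.083 / 0.90)² = 11.73.
Round up to the next whole unit.

n = 12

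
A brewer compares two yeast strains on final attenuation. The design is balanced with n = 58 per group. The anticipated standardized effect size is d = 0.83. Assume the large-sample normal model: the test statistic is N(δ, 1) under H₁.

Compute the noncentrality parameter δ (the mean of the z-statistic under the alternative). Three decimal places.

The noncentrality parameter scales effect size by the design's sample-size factor: δ = d·√(n/2) = 0.83 × √(58/2) = 4.4697

δ ≈ 4.470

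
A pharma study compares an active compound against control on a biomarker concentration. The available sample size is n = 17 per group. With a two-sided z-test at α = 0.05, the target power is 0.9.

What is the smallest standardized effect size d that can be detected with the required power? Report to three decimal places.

Required noncentrality: δ = z_{0.025} + z_{0.10} = 1.960 + 1.282 = 3.242.
(The second rejection-region term Φ(−δ − z_{α/2}) is negligible and dropped.)
δ = d·√(n/2) ⇒ d = δ/√(n/2) = 3.242/√(17/2) = 1.1118.

d ≈ 1.112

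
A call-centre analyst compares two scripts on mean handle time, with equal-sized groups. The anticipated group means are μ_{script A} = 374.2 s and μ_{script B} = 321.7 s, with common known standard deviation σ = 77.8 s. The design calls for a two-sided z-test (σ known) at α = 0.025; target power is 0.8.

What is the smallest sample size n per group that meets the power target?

Standardized effect: d = |μ_{script A} − μ_{script B}| / σ = |374.2 − 321.7| / 77.8 = 0.6748
Set Φ(δ − 2.241) = 0.8; then δ − 2.241 = Φ⁻¹(0.8) = 0.842, giving δ = 3.083.
(Ignoring the negligible lower-tail rejection probability gives the usual closed-form inversion.)
δ = d·√(n/2) ⇒ n = 2(δ/d)² = 2 × (3.083 / 0.6748)² = 41.75.
Round up to the next whole unit.

n = 42 per group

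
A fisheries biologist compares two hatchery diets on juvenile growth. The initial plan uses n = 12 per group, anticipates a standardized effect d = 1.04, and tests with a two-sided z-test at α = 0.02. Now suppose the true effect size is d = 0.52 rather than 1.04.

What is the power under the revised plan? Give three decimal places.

With d = 0.52: δ = d·√(n/2) = 0.52 × √(12/2) = 1.2737. Critical value z_{0.01} = 2.326.
Revised power = Φ(δ − 2.326) + Φ(−δ − 2.326) = Φ(-1.053) + Φ(-3.600) = 0.1463 + 0.0002 = 0.1464.

Power ≈ 0.146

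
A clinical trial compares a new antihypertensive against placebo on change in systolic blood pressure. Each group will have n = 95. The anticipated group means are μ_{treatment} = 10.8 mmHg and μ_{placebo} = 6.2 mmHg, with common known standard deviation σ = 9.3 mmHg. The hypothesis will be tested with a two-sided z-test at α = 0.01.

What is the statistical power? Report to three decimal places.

Standardized effect: d = |μ_{treatment} − μ_{placebo}| / σ = |10.8 − 6.2| / 9.3 = 0.4946
Noncentrality parameter: δ = d·√(n/2) = 0.4946 × √(95/2) = 3.4090
Critical value for a two-sided test at α = 0.01: z_{α/2} = 2.576.
Power = Φ(δ − 2.576) + Φ(−δ − 2.576) = Φ(0.833) + Φ(-5.985) = 0.7976 + 0.0000 = 0.7976.

Power ≈ 0.798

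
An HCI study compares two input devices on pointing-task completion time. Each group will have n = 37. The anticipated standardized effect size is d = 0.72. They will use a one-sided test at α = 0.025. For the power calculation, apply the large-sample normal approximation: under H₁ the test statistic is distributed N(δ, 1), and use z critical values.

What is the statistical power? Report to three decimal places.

Noncentrality parameter: δ = d·√(n/2) = 0.72 × √(37/2) = 3.0968
One-sided α = 0.025 → critical value z_{0.025} = 1.960.
Power = Φ(δ − 1.960) = Φ(1.137) = 0.8722.

Power ≈ 0.872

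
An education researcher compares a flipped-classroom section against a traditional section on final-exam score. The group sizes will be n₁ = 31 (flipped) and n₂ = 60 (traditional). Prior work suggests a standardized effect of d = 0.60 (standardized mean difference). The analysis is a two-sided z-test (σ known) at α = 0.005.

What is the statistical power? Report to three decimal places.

Noncentrality parameter: δ = d / √(1/n₁ + 1/n₂) = 0.60 / √(1/31 + 1/60) = 2.7126
Two-sided α = 0.005 → critical value z_{0.0025} = 2.807.
Power = Φ(δ − 2.807) + Φ(−δ − 2.807) = Φ(-0.094) + Φ(-5.520) = 0.4624 + 0.0000 = 0.4624.

Power ≈ 0.462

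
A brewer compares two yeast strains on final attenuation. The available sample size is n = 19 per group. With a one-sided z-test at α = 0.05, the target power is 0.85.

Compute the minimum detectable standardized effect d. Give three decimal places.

d ≈ 0.870

Required noncentrality: δ = z_{0.05} + z_{0.15} = 1.645 + 1.036 = 2.681.
δ = d·√(n/2) ⇒ d = δ/√(n/2) = 2.681/√(19/2) = 0.8699.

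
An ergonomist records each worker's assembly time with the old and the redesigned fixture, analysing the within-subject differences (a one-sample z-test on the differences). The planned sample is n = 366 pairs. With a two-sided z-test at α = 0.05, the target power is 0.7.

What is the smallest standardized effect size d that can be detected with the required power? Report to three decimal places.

Required noncentrality: δ = z_{0.025} + z_{0.30} = 1.960 + 0.524 = 2.484.
(Lower-tail contribution to power is negligible for δ > 0.)
δ = d·√n ⇒ d = δ/√n = 2.484/√366 = 0.1299.

d ≈ 0.130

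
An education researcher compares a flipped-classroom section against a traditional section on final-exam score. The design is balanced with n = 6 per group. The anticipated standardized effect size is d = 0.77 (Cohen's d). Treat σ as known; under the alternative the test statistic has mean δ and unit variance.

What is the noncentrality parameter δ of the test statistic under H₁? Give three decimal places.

δ = d·√(n/2) = 0.77 × √(6/2) = 1.3337

δ ≈ 1.334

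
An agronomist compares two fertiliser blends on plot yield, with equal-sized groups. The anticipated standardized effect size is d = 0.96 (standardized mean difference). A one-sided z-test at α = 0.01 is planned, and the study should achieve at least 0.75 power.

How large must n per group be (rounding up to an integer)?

For power 0.75 need Φ(δ − z_{0.01}) = 0.75, so δ = z_{0.01} + z_{0.25} = 2.326 + 0.674 = 3.001.
δ = d·√(n/2) ⇒ n = 2(δ/d)² = 2 × (3.001 / 0.96)² = 19.54.
Rounding up, n = 20 per group.

n = 20 per group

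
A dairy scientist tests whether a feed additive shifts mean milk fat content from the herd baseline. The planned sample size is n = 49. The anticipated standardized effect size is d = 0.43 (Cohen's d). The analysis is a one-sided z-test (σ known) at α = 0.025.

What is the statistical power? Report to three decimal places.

Noncentrality parameter: δ = d·√n = 0.43 × √49 = 3.0100
One-sided α = 0.025 → critical value z_{0.025} = 1.960.
Power = P(Z > 1.960 − δ) = Φ(1.050) = 0.8531.

Power ≈ 0.853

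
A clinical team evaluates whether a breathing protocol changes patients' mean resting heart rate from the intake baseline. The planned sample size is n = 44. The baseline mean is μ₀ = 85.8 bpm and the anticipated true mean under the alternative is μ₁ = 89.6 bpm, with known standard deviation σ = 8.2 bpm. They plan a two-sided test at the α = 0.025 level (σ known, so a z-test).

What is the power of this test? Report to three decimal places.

Power ≈ 0.797

Standardized effect: d = |μ₁ − μ₀| / σ = |89.6 − 85.8| / 8.2 = 0.4634
Noncentrality parameter: δ = d·√n = 0.4634 × √44 = 3.0739
Two-sided α = 0.025 → critical value z_{0.0125} = 2.241.
Power = Φ(δ − 2.241) + Φ(−δ − 2.241) = Φ(0.833) + Φ(-5.315) = 0.7974 + 0.0000 = 0.7974.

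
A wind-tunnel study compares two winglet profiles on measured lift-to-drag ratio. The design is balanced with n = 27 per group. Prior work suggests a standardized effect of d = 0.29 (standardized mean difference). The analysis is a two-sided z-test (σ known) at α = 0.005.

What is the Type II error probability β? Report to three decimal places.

Noncentrality parameter: δ = d·√(n/2) = 0.29 × √(27/2) = 1.0655
Critical value for a two-sided test at α = 0.005: z_{α/2} = 2.807.
Power = Φ(δ − 2.807) + Φ(−δ − 2.807) = Φ(-1.742) + Φ(-3.873) = 0.0408 + 0.0001 = 0.0409.
Type II error: β = 1 − power = 1 − 0.0409 = 0.9591.

β ≈ 0.959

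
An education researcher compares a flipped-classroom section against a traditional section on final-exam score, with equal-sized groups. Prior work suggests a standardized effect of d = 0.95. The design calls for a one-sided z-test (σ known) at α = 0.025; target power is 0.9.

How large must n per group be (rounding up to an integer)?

For power 0.9 need Φ(δ − z_{0.025}) = 0.9, so δ = z_{0.025} + z_{0.10} = 1.960 + 1.282 = 3.242.
δ = d·√(n/2) ⇒ n = 2(δ/d)² = 2 × (3.242 / 0.95)² = 23.29.
Rounding up, n = 24 per group.

n = 24 per group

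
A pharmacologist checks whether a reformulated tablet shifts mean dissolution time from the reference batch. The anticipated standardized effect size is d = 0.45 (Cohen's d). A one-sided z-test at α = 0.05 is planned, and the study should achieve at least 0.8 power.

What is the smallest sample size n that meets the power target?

n = 31

For power 0.8 need Φ(δ − z_{0.05}) = 0.8, so δ = z_{0.05} + z_{0.20} = 1.645 + 0.842 = 2.486.
δ = d·√n ⇒ n = (δ/d)² = (2.486 / 0.45)² = 30.53.
Round up to the next whole unit.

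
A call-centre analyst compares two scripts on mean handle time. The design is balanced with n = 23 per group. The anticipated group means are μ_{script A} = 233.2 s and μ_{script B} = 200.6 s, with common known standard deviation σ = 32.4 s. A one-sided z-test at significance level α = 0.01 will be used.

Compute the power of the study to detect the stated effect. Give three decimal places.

Standardized effect: d = |μ_{script A} − μ_{script B}| / σ = |233.2 − 200.6| / 32.4 = 1.0062
Noncentrality parameter: δ = d·√(n/2) = 1.0062 × √(23/2) = 3.4121
One-sided α = 0.01 → critical value z_{0.01} = 2.326.
Power = P(Z > 2.326 − δ) = Φ(1.086) = 0.8612.

Power ≈ 0.861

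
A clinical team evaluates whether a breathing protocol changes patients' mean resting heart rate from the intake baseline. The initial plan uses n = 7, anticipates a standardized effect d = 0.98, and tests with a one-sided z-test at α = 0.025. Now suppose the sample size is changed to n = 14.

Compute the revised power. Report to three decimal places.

Power ≈ 0.956

With n = 14: δ = d·√n = 0.98 × √14 = 3.6668. Critical value z_{0.025} = 1.960.
Revised power = Φ(δ − 1.960) = Φ(1.707) = 0.9561.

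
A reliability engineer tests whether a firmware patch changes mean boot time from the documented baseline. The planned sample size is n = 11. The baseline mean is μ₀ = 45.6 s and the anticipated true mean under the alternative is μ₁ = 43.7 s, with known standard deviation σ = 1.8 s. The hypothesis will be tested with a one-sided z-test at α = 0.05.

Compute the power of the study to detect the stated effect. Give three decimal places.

Power ≈ 0.968

Standardized effect: d = |μ₁ − μ₀| / σ = |43.7 − 45.6| / 1.8 = 1.0556
Noncentrality parameter: λ = d·√n = 1.0556 × √11 = 3.5009
One-sided α = 0.05 → critical value z_{0.05} = 1.645.
Power = Φ(λ − 1.645) = Φ(1.856) = 0.9683.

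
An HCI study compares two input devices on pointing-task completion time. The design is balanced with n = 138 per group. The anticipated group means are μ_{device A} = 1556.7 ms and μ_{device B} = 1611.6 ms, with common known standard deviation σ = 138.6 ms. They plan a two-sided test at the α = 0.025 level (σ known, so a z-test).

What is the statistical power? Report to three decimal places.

Power ≈ 0.853

Standardized effect: d = |μ_{device A} − μ_{device B}| / σ = |1556.7 − 1611.6| / 138.6 = 0.3961
Noncentrality parameter: δ = d·√(n/2) = 0.3961 × √(138/2) = 3.2903
Two-sided α = 0.025 → critical value z_{0.0125} = 2.241.
Power = Φ(δ − 2.241) + Φ(−δ − 2.241) = Φ(1.049) + Φ(-5.532) = 0.8529 + 0.0000 = 0.8529.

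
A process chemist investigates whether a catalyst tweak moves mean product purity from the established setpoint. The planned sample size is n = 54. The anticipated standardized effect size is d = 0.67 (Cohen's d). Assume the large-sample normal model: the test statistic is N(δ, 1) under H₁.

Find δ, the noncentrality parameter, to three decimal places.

The noncentrality parameter scales effect size by the design's sample-size factor: δ = d·√n = 0.67 × √54 = 4.9235

δ ≈ 4.923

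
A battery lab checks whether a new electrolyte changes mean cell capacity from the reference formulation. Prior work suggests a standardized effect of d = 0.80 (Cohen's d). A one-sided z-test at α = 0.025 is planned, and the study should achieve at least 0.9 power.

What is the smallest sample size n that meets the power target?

n = 17

Set Φ(δ − 1.960) = 0.9; then δ − 1.960 = Φ⁻¹(0.9) = 1.282, giving δ = 3.242.
δ = d·√n ⇒ n = (δ/d)² = (3.242 / 0.80)² = 16.42.
Rounding up, n = 17.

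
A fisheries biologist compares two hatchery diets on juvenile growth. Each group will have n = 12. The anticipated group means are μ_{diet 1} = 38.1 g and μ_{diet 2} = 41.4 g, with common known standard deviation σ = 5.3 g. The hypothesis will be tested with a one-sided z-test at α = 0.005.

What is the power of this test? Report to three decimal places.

Power ≈ 0.147

Standardized effect: d = |μ_{diet 1} − μ_{diet 2}| / σ = |38.1 − 41.4| / 5.3 = 0.6226
Noncentrality parameter: δ = d·√(n/2) = 0.6226 × √(12/2) = 1.5252
One-sided α = 0.005 → critical value z_{0.005} = 2.576.
Power = P(Z > 2.576 − δ) = Φ(-1.051) = 0.1467.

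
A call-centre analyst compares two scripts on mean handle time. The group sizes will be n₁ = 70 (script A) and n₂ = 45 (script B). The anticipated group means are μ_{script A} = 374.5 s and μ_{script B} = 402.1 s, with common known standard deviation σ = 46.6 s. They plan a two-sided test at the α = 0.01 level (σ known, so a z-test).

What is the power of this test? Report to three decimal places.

Standardized effect: d = |μ_{script A} − μ_{script B}| / σ = |374.5 − 402.1| / 46.6 = 0.5923
Noncentrality parameter: δ = d / √(1/n₁ + 1/n₂) = 0.5923 / √(1/70 + 1/45) = 3.0998
Two-sided α = 0.01 → critical value z_{0.005} = 2.576.
Power = Φ(δ − 2.576) + Φ(−δ − 2.576) = Φ(0.524) + Φ(-5.676) = 0.6998 + 0.0000 = 0.6998.

Power ≈ 0.700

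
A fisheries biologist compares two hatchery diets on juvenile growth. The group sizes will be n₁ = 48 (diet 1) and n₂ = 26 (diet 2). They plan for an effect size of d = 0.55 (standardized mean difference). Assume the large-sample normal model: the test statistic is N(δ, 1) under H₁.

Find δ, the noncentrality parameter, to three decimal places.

δ ≈ 2.259

δ = d / √(1/n₁ + 1/n₂) = 0.55 / √(1/48 + 1/26) = 2.2587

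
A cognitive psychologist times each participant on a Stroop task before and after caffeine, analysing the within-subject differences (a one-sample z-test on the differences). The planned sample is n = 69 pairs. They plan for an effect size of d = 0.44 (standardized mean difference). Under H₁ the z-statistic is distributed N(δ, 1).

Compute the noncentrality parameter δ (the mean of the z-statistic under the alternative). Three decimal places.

δ = d·√n = 0.44 × √69 = 3.6549

δ ≈ 3.655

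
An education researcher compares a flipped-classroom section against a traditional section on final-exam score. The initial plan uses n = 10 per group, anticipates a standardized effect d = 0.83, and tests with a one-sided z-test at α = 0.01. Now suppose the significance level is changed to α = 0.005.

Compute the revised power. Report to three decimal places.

δ = d·√(n/2) = 0.83 × √(10/2) = 1.8559 (unchanged). New critical value: z_{0.005} = 2.576.
Revised power = P(Z > 2.576 − δ) = Φ(-0.720) = 0.2358.

Power ≈ 0.236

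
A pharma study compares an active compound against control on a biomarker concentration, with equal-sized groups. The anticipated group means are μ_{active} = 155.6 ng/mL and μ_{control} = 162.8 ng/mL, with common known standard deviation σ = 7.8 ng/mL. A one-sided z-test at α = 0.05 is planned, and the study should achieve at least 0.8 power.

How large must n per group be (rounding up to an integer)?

Standardized effect: d = |μ_{active} − μ_{control}| / σ = |155.6 − 162.8| / 7.8 = 0.9231
Set Φ(δ − 1.645) = 0.8; then δ − 1.645 = Φ⁻¹(0.8) = 0.842, giving δ = 2.486.
δ = d·√(n/2) ⇒ n = 2(δ/d)² = 2 × (2.486 / 0.9231)² = 14.51.
Rounding up, n = 15 per group.

n = 15 per group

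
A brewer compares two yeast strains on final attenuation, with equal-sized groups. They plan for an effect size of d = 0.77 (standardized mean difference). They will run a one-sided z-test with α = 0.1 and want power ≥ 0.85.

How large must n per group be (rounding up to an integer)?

n = 19 per group

For power 0.85 need Φ(δ − z_{0.1}) = 0.85, so δ = z_{0.1} + z_{0.15} = 1.282 + 1.036 = 2.318.
δ = d·√(n/2) ⇒ n = 2(δ/d)² = 2 × (2.318 / 0.77)² = 18.12.
Round up to the next whole unit.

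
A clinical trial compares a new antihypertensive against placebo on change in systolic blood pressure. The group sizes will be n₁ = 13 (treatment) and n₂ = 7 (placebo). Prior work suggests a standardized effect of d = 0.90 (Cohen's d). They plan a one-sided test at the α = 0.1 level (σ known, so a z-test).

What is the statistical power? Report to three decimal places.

Power ≈ 0.738

Noncentrality parameter: δ = d / √(1/n₁ + 1/n₂) = 0.90 / √(1/13 + 1/7) = 1.9198
One-sided α = 0.1 → critical value z_{0.1} = 1.282.
Power = P(Z > 1.282 − δ) = Φ(0.638) = 0.7383.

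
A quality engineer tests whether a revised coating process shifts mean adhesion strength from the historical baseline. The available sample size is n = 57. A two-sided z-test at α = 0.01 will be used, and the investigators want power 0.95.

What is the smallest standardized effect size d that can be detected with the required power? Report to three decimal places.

d ≈ 0.559

Required noncentrality: δ = z_{0.005} + z_{0.05} = 2.576 + 1.645 = 4.221.
(Lower-tail contribution to power is negligible for δ > 0.)
δ = d·√n ⇒ d = δ/√n = 4.221/√57 = 0.5590.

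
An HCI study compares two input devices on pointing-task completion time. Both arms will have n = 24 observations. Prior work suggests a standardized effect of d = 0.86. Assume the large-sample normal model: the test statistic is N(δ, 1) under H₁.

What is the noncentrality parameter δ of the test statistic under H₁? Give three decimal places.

δ ≈ 2.979

δ = d·√(n/2) = 0.86 × √(24/2) = 2.9791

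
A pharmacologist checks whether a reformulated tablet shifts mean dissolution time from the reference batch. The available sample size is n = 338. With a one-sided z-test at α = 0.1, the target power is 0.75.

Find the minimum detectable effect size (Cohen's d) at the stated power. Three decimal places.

d ≈ 0.106

Required noncentrality: δ = z_{0.1} + z_{0.25} = 1.282 + 0.674 = 1.956.
δ = d·√n ⇒ d = δ/√n = 1.956/√338 = 0.1064.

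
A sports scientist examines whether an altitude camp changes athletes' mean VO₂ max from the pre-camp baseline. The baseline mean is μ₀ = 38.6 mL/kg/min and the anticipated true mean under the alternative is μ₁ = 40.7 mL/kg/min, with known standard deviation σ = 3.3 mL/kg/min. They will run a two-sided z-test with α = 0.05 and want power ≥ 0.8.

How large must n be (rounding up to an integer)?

n = 20

Standardized effect: d = |μ₁ − μ₀| / σ = |40.7 − 38.6| / 3.3 = 0.6364
Set Φ(δ − 1.960) = 0.8; then δ − 1.960 = Φ⁻¹(0.8) = 0.842, giving δ = 2.802.
(Ignoring the negligible lower-tail rejection probability gives the usual closed-form inversion.)
δ = d·√n ⇒ n = (δ/d)² = (2.802 / 0.6364)² = 19.38.
Round up to the next whole unit.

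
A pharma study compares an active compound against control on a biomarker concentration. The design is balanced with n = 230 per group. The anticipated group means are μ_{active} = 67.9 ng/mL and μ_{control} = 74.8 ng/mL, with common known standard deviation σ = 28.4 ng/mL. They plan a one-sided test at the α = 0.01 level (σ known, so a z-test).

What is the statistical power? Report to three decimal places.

Power ≈ 0.610

Standardized effect: d = |μ_{active} − μ_{control}| / σ = |67.9 − 74.8| / 28.4 = 0.2430
Noncentrality parameter: δ = d·√(n/2) = 0.2430 × √(230/2) = 2.6054
Critical value for a one-sided test at α = 0.01: z_α = 2.326.
Power = Φ(δ − 2.326) = Φ(0.279) = 0.6099.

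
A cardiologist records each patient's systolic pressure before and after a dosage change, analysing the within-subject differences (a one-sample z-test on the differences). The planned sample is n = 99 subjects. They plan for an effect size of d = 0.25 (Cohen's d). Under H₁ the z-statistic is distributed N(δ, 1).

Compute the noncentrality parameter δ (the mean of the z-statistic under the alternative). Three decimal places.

δ ≈ 2.487

The noncentrality parameter scales effect size by the design's sample-size factor: δ = d·√n = 0.25 × √99 = 2.4875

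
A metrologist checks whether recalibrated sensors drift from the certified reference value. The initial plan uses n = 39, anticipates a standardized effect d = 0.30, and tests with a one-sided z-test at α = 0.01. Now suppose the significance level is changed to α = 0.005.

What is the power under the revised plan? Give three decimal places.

Power ≈ 0.241

δ = d·√n = 0.30 × √39 = 1.8735 (unchanged). New critical value: z_{0.005} = 2.576.
Revised power = Φ(δ − 2.576) = Φ(-0.702) = 0.2412.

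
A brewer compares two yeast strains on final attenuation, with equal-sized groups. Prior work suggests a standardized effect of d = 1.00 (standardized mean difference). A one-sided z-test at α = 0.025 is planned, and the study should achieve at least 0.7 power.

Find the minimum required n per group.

For power 0.7 need Φ(δ − z_{0.025}) = 0.7, so δ = z_{0.025} + z_{0.30} = 1.960 + 0.524 = 2.484.
δ = d·√(n/2) ⇒ n = 2(δ/d)² = 2 × (2.484 / 1.00)² = 12.34.
Round up to the next whole unit.

n = 13 per group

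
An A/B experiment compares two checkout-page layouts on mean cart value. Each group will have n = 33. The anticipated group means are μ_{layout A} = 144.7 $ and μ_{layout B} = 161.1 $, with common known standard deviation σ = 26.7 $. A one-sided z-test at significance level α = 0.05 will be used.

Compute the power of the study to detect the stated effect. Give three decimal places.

Power ≈ 0.802

Standardized effect: d = |μ_{layout A} − μ_{layout B}| / σ = |144.7 − 161.1| / 26.7 = 0.6142
Noncentrality parameter: δ = d·√(n/2) = 0.6142 × √(33/2) = 2.4950
One-sided α = 0.05 → critical value z_{0.05} = 1.645.
Power = P(Z > 1.645 − δ) = Φ(0.850) = 0.8024.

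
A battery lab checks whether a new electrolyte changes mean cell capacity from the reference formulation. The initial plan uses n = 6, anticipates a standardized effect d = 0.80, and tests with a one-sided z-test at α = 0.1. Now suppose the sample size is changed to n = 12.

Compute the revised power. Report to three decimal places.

With n = 12: δ = d·√n = 0.80 × √12 = 2.7713. Critical value z_{0.1} = 1.282.
Revised power = P(Z > 1.282 − δ) = Φ(1.490) = 0.9319.

Power ≈ 0.932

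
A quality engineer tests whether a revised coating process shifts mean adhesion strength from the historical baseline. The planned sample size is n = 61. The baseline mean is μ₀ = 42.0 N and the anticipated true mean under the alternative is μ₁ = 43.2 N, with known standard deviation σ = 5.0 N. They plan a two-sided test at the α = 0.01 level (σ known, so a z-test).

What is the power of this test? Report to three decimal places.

Standardized effect: d = |μ₁ − μ₀| / σ = |43.2 − 42.0| / 5.0 = 0.2400
Noncentrality parameter: δ = d·√n = 0.2400 × √61 = 1.8745
Critical value for a two-sided test at α = 0.01: z_{α/2} = 2.576.
Power = Φ(δ − 2.576) + Φ(−δ − 2.576) = Φ(-0.701) + Φ(-4.450) = 0.2415 + 0.0000 = 0.2415.

Power ≈ 0.242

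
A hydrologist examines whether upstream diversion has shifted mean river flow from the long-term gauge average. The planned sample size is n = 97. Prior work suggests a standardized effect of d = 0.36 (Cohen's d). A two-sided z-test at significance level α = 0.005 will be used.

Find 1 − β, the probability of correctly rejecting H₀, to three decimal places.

Noncentrality parameter: δ = d·√n = 0.36 × √97 = 3.5456
Critical value for a two-sided test at α = 0.005: z_{α/2} = 2.807.
Power = Φ(δ − 2.807) + Φ(−δ − 2.807) = Φ(0.739) + Φ(-6.353) = 0.7699 + 0.0000 = 0.7699.

Power ≈ 0.770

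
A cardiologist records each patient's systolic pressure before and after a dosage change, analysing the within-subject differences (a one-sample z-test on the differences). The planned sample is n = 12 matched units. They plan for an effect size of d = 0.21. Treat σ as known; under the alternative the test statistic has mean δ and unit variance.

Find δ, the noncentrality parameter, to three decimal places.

The noncentrality parameter scales effect size by the design's sample-size factor: δ = d·√n = 0.21 × √12 = 0.7275

δ ≈ 0.727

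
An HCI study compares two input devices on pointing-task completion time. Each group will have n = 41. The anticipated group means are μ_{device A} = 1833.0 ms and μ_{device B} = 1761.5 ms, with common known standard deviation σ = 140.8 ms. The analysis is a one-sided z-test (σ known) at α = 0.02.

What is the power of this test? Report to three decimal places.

Standardized effect: d = |μ_{device A} − μ_{device B}| / σ = |1833.0 − 1761.5| / 140.8 = 0.5078
Noncentrality parameter: δ = d·√(n/2) = 0.5078 × √(41/2) = 2.2992
One-sided α = 0.02 → critical value z_{0.02} = 2.054.
Power = P(Z > 2.054 − δ) = Φ(0.245) = 0.5970.

Power ≈ 0.597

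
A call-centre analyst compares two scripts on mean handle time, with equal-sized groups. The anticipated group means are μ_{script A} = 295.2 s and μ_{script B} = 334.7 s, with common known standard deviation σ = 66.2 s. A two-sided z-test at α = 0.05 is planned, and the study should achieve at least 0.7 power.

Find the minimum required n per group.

Standardized effect: d = |μ_{script A} − μ_{script B}| / σ = |295.2 − 334.7| / 66.2 = 0.5967
Set Φ(δ − 1.960) = 0.7; then δ − 1.960 = Φ⁻¹(0.7) = 0.524, giving δ = 2.484.
(For δ > 0 the lower-tail rejection region contributes negligibly to power, so the one-term inversion is standard.)
δ = d·√(n/2) ⇒ n = 2(δ/d)² = 2 × (2.484 / 0.5967)² = 34.67.
Rounding up, n = 35 per group.

n = 35 per group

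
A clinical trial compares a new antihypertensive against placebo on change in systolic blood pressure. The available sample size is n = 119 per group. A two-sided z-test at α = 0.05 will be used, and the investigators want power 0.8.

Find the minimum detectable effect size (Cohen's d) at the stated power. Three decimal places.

Required noncentrality: δ = z_{0.025} + z_{0.20} = 1.960 + 0.842 = 2.802.
(Lower-tail contribution to power is negligible for δ > 0.)
δ = d·√(n/2) ⇒ d = δ/√(n/2) = 2.802/√(119/2) = 0.3632.

d ≈ 0.363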